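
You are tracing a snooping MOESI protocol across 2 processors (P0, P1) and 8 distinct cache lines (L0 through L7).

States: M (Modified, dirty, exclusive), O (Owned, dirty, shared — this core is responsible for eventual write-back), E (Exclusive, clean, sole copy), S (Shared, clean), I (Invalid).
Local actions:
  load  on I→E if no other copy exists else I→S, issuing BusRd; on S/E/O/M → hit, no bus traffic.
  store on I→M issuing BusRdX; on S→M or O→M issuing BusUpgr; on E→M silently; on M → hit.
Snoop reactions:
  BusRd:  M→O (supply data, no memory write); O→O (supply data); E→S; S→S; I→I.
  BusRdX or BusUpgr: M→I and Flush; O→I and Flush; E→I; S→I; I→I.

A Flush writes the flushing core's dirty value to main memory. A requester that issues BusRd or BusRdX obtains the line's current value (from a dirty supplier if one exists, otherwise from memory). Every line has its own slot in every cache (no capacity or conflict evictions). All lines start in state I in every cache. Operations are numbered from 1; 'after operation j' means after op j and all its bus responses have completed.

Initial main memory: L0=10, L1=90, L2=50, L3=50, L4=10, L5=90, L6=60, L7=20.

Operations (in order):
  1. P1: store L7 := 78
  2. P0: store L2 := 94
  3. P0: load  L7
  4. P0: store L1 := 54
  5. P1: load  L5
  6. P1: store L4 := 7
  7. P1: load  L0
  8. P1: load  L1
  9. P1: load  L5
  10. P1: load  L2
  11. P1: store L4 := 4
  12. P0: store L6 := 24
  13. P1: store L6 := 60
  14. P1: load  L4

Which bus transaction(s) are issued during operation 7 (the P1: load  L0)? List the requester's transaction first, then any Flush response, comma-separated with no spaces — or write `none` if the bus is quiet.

bus = BusRd

1. P1: store L7 := 78  bus=[BusRdX]  L7: P0=I P1=M  mem[L7]=20
2. P0: store L2 := 94  bus=[BusRdX]  L2: P0=M P1=I  mem[L2]=50
3. P0: load  L7  bus=[BusRd]  L7: P0=S P1=O  mem[L7]=20
4. P0: store L1 := 54  bus=[BusRdX]  L1: P0=M P1=I  mem[L1]=90
5. P1: load  L5  bus=[BusRd]  L5: P0=I P1=E  mem[L5]=90
6. P1: store L4 := 7  bus=[BusRdX]  L4: P0=I P1=M  mem[L4]=10
7. P1: load  L0  bus=[BusRd]  L0: P0=I P1=E  mem[L0]=10
8. P1: load  L1  bus=[BusRd]  L1: P0=O P1=S  mem[L1]=90
9. P1: load  L5  bus=[-]  L5: P0=I P1=E  mem[L5]=90
10. P1: load  L2  bus=[BusRd]  L2: P0=O P1=S  mem[L2]=50
11. P1: store L4 := 4  bus=[-]  L4: P0=I P1=M  mem[L4]=10
12. P0: store L6 := 24  bus=[BusRdX]  L6: P0=M P1=I  mem[L6]=60
13. P1: store L6 := 60  bus=[BusRdX,Flush]  L6: P0=I P1=M  mem[L6]=24
14. P1: load  L4  bus=[-]  L4: P0=I P1=M  mem[L4]=10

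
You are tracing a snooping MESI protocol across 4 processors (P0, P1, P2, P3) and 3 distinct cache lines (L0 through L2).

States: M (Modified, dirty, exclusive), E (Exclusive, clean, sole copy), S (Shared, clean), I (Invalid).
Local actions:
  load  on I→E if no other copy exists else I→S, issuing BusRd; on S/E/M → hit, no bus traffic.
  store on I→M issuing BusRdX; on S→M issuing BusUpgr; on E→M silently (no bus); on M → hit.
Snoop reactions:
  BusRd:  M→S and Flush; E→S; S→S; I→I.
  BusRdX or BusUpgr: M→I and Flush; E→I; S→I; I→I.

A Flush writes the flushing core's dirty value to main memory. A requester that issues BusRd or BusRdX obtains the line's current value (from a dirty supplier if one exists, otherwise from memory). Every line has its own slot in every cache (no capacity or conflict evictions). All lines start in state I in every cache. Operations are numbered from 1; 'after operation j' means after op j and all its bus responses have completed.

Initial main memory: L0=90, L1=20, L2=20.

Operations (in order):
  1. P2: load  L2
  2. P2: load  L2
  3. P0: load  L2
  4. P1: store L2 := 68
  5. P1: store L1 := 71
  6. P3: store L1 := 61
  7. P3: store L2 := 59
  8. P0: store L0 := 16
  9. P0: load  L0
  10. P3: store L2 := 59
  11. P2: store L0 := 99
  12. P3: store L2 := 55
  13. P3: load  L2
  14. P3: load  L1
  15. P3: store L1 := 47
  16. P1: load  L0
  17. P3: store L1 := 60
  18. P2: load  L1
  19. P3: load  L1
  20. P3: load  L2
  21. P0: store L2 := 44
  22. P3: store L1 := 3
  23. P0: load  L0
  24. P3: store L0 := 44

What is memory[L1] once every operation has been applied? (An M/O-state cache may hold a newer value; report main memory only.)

memory[L1] = 60

[1] P2: load  L2 | P0:I, P1:I, P2:E(20), P3:I | bus: BusRd
[2] P2: load  L2 | P0:I, P1:I, P2:E(20), P3:I | bus: none
[3] P0: load  L2 | P0:S(20), P1:I, P2:S(20), P3:I | bus: BusRd
[4] P1: store L2 := 68 | P0:I, P1:M(68), P2:I, P3:I | bus: BusRdX
[5] P1: store L1 := 71 | P0:I, P1:M(71), P2:I, P3:I | bus: BusRdX
[6] P3: store L1 := 61 | P0:I, P1:I, P2:I, P3:M(61) | bus: BusRdX,Flush
[7] P3: store L2 := 59 | P0:I, P1:I, P2:I, P3:M(59) | bus: BusRdX,Flush
[8] P0: store L0 := 16 | P0:M(16), P1:I, P2:I, P3:I | bus: BusRdX
[9] P0: load  L0 | P0:M(16), P1:I, P2:I, P3:I | bus: none
[10] P3: store L2 := 59 | P0:I, P1:I, P2:I, P3:M(59) | bus: none
[11] P2: store L0 := 99 | P0:I, P1:I, P2:M(99), P3:I | bus: BusRdX,Flush
[12] P3: store L2 := 55 | P0:I, P1:I, P2:I, P3:M(55) | bus: none
[13] P3: load  L2 | P0:I, P1:I, P2:I, P3:M(55) | bus: none
[14] P3: load  L1 | P0:I, P1:I, P2:I, P3:M(61) | bus: none
[15] P3: store L1 := 47 | P0:I, P1:I, P2:I, P3:M(47) | bus: none
[16] P1: load  L0 | P0:I, P1:S(99), P2:S(99), P3:I | bus: BusRd,Flush
[17] P3: store L1 := 60 | P0:I, P1:I, P2:I, P3:M(60) | bus: none
[18] P2: load  L1 | P0:I, P1:I, P2:S(60), P3:S(60) | bus: BusRd,Flush
[19] P3: load  L1 | P0:I, P1:I, P2:S(60), P3:S(60) | bus: none
[20] P3: load  L2 | P0:I, P1:I, P2:I, P3:M(55) | bus: none
[21] P0: store L2 := 44 | P0:M(44), P1:I, P2:I, P3:I | bus: BusRdX,Flush
[22] P3: store L1 := 3 | P0:I, P1:I, P2:I, P3:M(3) | bus: BusUpgr
[23] P0: load  L0 | P0:S(99), P1:S(99), P2:S(99), P3:I | bus: BusRd
[24] P3: store L0 := 44 | P0:I, P1:I, P2:I, P3:M(44) | bus: BusRdX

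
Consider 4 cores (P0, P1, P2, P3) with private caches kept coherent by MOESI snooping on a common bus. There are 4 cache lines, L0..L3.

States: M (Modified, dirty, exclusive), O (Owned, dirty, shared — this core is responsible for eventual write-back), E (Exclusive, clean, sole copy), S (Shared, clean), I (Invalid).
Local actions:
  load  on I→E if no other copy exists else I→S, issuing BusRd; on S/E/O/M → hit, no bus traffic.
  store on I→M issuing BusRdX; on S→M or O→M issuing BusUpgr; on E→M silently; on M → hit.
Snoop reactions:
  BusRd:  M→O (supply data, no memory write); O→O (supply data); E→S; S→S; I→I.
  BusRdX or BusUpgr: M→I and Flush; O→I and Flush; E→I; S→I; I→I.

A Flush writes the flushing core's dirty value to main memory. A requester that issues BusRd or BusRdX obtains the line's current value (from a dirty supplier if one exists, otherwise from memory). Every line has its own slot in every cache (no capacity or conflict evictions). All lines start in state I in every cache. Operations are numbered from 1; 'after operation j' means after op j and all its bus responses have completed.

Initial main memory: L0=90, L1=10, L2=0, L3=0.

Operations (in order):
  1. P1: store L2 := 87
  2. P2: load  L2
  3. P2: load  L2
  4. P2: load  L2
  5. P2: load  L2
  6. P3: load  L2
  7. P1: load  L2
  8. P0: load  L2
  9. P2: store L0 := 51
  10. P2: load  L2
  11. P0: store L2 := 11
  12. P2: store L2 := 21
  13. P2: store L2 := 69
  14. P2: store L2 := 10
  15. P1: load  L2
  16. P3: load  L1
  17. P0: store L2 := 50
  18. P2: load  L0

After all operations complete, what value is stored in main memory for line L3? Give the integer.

[1] P1: store L2 := 87 | P0:I, P1:M(87), P2:I, P3:I | bus: BusRdX
[2] P2: load  L2 | P0:I, P1:O(87), P2:S(87), P3:I | bus: BusRd
[3] P2: load  L2 | P0:I, P1:O(87), P2:S(87), P3:I | bus: none
[4] P2: load  L2 | P0:I, P1:O(87), P2:S(87), P3:I | bus: none
[5] P2: load  L2 | P0:I, P1:O(87), P2:S(87), P3:I | bus: none
[6] P3: load  L2 | P0:I, P1:O(87), P2:S(87), P3:S(87) | bus: BusRd
[7] P1: load  L2 | P0:I, P1:O(87), P2:S(87), P3:S(87) | bus: none
[8] P0: load  L2 | P0:S(87), P1:O(87), P2:S(87), P3:S(87) | bus: BusRd
[9] P2: store L0 := 51 | P0:I, P1:I, P2:M(51), P3:I | bus: BusRdX
[10] P2: load  L2 | P0:S(87), P1:O(87), P2:S(87), P3:S(87) | bus: none
[11] P0: store L2 := 11 | P0:M(11), P1:I, P2:I, P3:I | bus: BusUpgr,Flush
[12] P2: store L2 := 21 | P0:I, P1:I, P2:M(21), P3:I | bus: BusRdX,Flush
[13] P2: store L2 := 69 | P0:I, P1:I, P2:M(69), P3:I | bus: none
[14] P2: store L2 := 10 | P0:I, P1:I, P2:M(10), P3:I | bus: none
[15] P1: load  L2 | P0:I, P1:S(10), P2:O(10), P3:I | bus: BusRd
[16] P3: load  L1 | P0:I, P1:I, P2:I, P3:E(10) | bus: BusRd
[17] P0: store L2 := 50 | P0:M(50), P1:I, P2:I, P3:I | bus: BusRdX,Flush
[18] P2: load  L0 | P0:I, P1:I, P2:M(51), P3:I | bus: none

memory[L3] = 0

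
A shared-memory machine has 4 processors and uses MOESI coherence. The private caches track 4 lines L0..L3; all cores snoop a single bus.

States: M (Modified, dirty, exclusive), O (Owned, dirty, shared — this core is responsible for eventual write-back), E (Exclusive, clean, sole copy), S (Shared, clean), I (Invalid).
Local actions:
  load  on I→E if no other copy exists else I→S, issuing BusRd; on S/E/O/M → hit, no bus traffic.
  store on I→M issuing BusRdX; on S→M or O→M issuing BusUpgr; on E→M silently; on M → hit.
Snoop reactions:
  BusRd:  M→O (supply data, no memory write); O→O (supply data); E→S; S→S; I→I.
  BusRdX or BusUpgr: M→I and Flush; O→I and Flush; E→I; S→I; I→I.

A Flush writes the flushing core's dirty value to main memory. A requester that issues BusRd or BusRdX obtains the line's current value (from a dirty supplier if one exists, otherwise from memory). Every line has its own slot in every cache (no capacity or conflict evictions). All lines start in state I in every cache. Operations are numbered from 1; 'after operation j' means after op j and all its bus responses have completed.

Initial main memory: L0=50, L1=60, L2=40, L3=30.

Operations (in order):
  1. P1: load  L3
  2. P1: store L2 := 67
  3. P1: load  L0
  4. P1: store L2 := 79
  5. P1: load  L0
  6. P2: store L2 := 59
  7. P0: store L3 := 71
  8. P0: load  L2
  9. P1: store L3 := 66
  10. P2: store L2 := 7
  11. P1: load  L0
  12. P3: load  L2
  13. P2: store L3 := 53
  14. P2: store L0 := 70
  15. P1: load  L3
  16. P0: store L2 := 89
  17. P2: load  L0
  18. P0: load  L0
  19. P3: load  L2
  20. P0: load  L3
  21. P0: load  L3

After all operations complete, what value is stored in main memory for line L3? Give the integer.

memory[L3] = 66

1. P1: load  L3  bus=[BusRd]  L3: P0=I P1=E P2=I P3=I  mem[L3]=30
2. P1: store L2 := 67  bus=[BusRdX]  L2: P0=I P1=M P2=I P3=I  mem[L2]=40
3. P1: load  L0  bus=[BusRd]  L0: P0=I P1=E P2=I P3=I  mem[L0]=50
4. P1: store L2 := 79  bus=[-]  L2: P0=I P1=M P2=I P3=I  mem[L2]=40
5. P1: load  L0  bus=[-]  L0: P0=I P1=E P2=I P3=I  mem[L0]=50
6. P2: store L2 := 59  bus=[BusRdX,Flush]  L2: P0=I P1=I P2=M P3=I  mem[L2]=79
7. P0: store L3 := 71  bus=[BusRdX]  L3: P0=M P1=I P2=I P3=I  mem[L3]=30
8. P0: load  L2  bus=[BusRd]  L2: P0=S P1=I P2=O P3=I  mem[L2]=79
9. P1: store L3 := 66  bus=[BusRdX,Flush]  L3: P0=I P1=M P2=I P3=I  mem[L3]=71
10. P2: store L2 := 7  bus=[BusUpgr]  L2: P0=I P1=I P2=M P3=I  mem[L2]=79
11. P1: load  L0  bus=[-]  L0: P0=I P1=E P2=I P3=I  mem[L0]=50
12. P3: load  L2  bus=[BusRd]  L2: P0=I P1=I P2=O P3=S  mem[L2]=79
13. P2: store L3 := 53  bus=[BusRdX,Flush]  L3: P0=I P1=I P2=M P3=I  mem[L3]=66
14. P2: store L0 := 70  bus=[BusRdX]  L0: P0=I P1=I P2=M P3=I  mem[L0]=50
15. P1: load  L3  bus=[BusRd]  L3: P0=I P1=S P2=O P3=I  mem[L3]=66
16. P0: store L2 := 89  bus=[BusRdX,Flush]  L2: P0=M P1=I P2=I P3=I  mem[L2]=7
17. P2: load  L0  bus=[-]  L0: P0=I P1=I P2=M P3=I  mem[L0]=50
18. P0: load  L0  bus=[BusRd]  L0: P0=S P1=I P2=O P3=I  mem[L0]=50
19. P3: load  L2  bus=[BusRd]  L2: P0=O P1=I P2=I P3=S  mem[L2]=7
20. P0: load  L3  bus=[BusRd]  L3: P0=S P1=S P2=O P3=I  mem[L3]=66
21. P0: load  L3  bus=[-]  L3: P0=S P1=S P2=O P3=I  mem[L3]=66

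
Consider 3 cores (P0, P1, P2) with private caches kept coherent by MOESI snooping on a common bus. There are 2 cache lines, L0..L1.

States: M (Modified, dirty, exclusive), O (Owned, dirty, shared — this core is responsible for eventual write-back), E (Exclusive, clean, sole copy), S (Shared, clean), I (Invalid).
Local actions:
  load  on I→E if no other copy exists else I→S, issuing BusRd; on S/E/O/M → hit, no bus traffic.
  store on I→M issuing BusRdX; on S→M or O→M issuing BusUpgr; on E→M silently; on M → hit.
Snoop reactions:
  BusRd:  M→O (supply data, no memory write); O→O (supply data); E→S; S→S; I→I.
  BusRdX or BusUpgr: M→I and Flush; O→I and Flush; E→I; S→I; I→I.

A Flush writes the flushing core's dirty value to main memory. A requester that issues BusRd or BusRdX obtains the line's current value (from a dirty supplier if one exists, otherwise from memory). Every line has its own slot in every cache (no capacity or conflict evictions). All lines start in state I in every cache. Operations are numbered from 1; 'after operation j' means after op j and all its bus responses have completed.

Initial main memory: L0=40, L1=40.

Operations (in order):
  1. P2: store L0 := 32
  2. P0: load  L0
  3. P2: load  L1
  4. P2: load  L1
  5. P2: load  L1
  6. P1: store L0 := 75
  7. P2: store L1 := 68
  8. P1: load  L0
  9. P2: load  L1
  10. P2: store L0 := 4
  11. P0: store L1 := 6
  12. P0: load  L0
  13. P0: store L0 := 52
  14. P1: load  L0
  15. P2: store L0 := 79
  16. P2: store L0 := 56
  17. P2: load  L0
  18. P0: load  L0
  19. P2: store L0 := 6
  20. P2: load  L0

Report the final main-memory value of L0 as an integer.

memory[L0] = 52

[1] P2: store L0 := 32 | P0:I, P1:I, P2:M(32) | bus: BusRdX
[2] P0: load  L0 | P0:S(32), P1:I, P2:O(32) | bus: BusRd
[3] P2: load  L1 | P0:I, P1:I, P2:E(40) | bus: BusRd
[4] P2: load  L1 | P0:I, P1:I, P2:E(40) | bus: none
[5] P2: load  L1 | P0:I, P1:I, P2:E(40) | bus: none
[6] P1: store L0 := 75 | P0:I, P1:M(75), P2:I | bus: BusRdX,Flush
[7] P2: store L1 := 68 | P0:I, P1:I, P2:M(68) | bus: none
[8] P1: load  L0 | P0:I, P1:M(75), P2:I | bus: none
[9] P2: load  L1 | P0:I, P1:I, P2:M(68) | bus: none
[10] P2: store L0 := 4 | P0:I, P1:I, P2:M(4) | bus: BusRdX,Flush
[11] P0: store L1 := 6 | P0:M(6), P1:I, P2:I | bus: BusRdX,Flush
[12] P0: load  L0 | P0:S(4), P1:I, P2:O(4) | bus: BusRd
[13] P0: store L0 := 52 | P0:M(52), P1:I, P2:I | bus: BusUpgr,Flush
[14] P1: load  L0 | P0:O(52), P1:S(52), P2:I | bus: BusRd
[15] P2: store L0 := 79 | P0:I, P1:I, P2:M(79) | bus: BusRdX,Flush
[16] P2: store L0 := 56 | P0:I, P1:I, P2:M(56) | bus: none
[17] P2: load  L0 | P0:I, P1:I, P2:M(56) | bus: none
[18] P0: load  L0 | P0:S(56), P1:I, P2:O(56) | bus: BusRd
[19] P2: store L0 := 6 | P0:I, P1:I, P2:M(6) | bus: BusUpgr
[20] P2: load  L0 | P0:I, P1:I, P2:M(6) | bus: none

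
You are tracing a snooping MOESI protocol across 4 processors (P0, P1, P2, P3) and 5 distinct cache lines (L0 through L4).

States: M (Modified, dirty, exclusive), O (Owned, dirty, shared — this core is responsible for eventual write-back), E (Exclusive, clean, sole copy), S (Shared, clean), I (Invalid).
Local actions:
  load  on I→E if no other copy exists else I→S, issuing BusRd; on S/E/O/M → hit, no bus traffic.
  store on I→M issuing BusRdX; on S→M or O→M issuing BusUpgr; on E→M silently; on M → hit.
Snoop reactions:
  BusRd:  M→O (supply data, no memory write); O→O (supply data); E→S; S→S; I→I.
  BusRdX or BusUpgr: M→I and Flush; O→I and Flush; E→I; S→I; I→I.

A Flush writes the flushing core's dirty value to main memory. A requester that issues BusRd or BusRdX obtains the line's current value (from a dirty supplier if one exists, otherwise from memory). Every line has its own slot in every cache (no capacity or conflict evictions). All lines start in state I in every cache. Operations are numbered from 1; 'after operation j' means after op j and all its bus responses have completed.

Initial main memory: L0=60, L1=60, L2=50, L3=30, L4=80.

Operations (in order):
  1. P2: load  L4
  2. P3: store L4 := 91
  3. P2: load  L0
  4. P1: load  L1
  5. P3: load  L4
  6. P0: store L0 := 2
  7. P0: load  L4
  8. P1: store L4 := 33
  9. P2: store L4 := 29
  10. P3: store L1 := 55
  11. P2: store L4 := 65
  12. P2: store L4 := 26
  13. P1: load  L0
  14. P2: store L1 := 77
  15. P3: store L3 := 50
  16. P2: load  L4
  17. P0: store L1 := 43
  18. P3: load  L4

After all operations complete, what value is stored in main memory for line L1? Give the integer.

  op1 P2: load  L4 → I/I/E/I on L4; bus BusRd; mem=80
  op2 P3: store L4 := 91 → I/I/I/M on L4; bus BusRdX; mem=80
  op3 P2: load  L0 → I/I/E/I on L0; bus BusRd; mem=60
  op4 P1: load  L1 → I/E/I/I on L1; bus BusRd; mem=60
  op5 P3: load  L4 → I/I/I/M on L4; bus (none); mem=80
  op6 P0: store L0 := 2 → M/I/I/I on L0; bus BusRdX; mem=60
  op7 P0: load  L4 → S/I/I/O on L4; bus BusRd; mem=80
  op8 P1: store L4 := 33 → I/M/I/I on L4; bus BusRdX Flush; mem=91
  op9 P2: store L4 := 29 → I/I/M/I on L4; bus BusRdX Flush; mem=33
  op10 P3: store L1 := 55 → I/I/I/M on L1; bus BusRdX; mem=60
  op11 P2: store L4 := 65 → I/I/M/I on L4; bus (none); mem=33
  op12 P2: store L4 := 26 → I/I/M/I on L4; bus (none); mem=33
  op13 P1: load  L0 → O/S/I/I on L0; bus BusRd; mem=60
  op14 P2: store L1 := 77 → I/I/M/I on L1; bus BusRdX Flush; mem=55
  op15 P3: store L3 := 50 → I/I/I/M on L3; bus BusRdX; mem=30
  op16 P2: load  L4 → I/I/M/I on L4; bus (none); mem=33
  op17 P0: store L1 := 43 → M/I/I/I on L1; bus BusRdX Flush; mem=77
  op18 P3: load  L4 → I/I/O/S on L4; bus BusRd; mem=33

memory[L1] = 77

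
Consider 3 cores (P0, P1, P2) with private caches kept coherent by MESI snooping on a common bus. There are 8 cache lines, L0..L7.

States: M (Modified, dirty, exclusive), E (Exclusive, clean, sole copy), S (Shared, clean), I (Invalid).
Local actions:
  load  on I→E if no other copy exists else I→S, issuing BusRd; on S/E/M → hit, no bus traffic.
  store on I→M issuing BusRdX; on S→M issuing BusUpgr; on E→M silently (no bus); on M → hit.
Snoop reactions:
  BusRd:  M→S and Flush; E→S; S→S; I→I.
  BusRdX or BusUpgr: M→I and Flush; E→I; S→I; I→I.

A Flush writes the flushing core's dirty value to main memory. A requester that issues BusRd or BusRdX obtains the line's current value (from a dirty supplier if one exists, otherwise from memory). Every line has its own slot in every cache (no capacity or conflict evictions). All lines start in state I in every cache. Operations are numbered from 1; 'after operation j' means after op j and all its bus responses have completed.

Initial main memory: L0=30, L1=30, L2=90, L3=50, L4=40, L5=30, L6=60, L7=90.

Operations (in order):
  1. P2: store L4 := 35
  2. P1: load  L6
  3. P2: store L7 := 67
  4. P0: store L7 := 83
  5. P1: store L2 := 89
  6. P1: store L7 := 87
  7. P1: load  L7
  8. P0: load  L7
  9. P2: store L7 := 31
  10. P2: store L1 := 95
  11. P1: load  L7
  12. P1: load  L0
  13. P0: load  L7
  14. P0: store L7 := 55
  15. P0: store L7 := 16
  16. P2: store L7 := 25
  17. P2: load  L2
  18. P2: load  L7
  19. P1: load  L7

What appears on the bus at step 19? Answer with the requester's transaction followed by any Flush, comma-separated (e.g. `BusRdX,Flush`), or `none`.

bus = BusRd,Flush

  op1 P2: store L4 := 35 → I/I/M on L4; bus BusRdX; mem=40
  op2 P1: load  L6 → I/E/I on L6; bus BusRd; mem=60
  op3 P2: store L7 := 67 → I/I/M on L7; bus BusRdX; mem=90
  op4 P0: store L7 := 83 → M/I/I on L7; bus BusRdX Flush; mem=67
  op5 P1: store L2 := 89 → I/M/I on L2; bus BusRdX; mem=90
  op6 P1: store L7 := 87 → I/M/I on L7; bus BusRdX Flush; mem=83
  op7 P1: load  L7 → I/M/I on L7; bus (none); mem=83
  op8 P0: load  L7 → S/S/I on L7; bus BusRd Flush; mem=87
  op9 P2: store L7 := 31 → I/I/M on L7; bus BusRdX; mem=87
  op10 P2: store L1 := 95 → I/I/M on L1; bus BusRdX; mem=30
  op11 P1: load  L7 → I/S/S on L7; bus BusRd Flush; mem=31
  op12 P1: load  L0 → I/E/I on L0; bus BusRd; mem=30
  op13 P0: load  L7 → S/S/S on L7; bus BusRd; mem=31
  op14 P0: store L7 := 55 → M/I/I on L7; bus BusUpgr; mem=31
  op15 P0: store L7 := 16 → M/I/I on L7; bus (none); mem=31
  op16 P2: store L7 := 25 → I/I/M on L7; bus BusRdX Flush; mem=16
  op17 P2: load  L2 → I/S/S on L2; bus BusRd Flush; mem=89
  op18 P2: load  L7 → I/I/M on L7; bus (none); mem=16
  op19 P1: load  L7 → I/S/S on L7; bus BusRd Flush; mem=25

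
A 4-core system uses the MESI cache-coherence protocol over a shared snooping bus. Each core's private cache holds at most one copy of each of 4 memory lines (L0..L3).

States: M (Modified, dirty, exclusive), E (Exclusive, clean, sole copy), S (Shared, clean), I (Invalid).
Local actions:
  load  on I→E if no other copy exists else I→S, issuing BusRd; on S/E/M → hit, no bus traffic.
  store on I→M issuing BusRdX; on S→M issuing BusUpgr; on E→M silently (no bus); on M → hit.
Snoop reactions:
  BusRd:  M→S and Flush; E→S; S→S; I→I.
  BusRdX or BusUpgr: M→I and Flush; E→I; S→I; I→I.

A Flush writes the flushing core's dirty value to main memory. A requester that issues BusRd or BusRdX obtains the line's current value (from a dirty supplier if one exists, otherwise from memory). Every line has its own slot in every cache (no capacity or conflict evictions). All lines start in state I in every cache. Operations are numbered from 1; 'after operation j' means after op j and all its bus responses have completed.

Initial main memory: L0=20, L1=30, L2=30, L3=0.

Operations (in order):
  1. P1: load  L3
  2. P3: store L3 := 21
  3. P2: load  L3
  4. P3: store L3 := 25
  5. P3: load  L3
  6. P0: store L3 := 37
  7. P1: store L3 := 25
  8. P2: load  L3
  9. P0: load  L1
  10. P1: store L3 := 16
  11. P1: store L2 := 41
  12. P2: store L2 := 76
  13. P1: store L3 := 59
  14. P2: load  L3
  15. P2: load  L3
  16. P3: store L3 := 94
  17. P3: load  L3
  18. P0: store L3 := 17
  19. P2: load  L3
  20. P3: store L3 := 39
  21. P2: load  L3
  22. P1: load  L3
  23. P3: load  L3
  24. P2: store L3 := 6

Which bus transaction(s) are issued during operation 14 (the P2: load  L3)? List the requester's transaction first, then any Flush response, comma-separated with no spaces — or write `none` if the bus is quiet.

bus = BusRd,Flush

step 1: P1: load  L3  ⟶  IEII  (L3)  txn=BusRd  M[L3]=0
step 2: P3: store L3 := 21  ⟶  IIIM  (L3)  txn=BusRdX  M[L3]=0
step 3: P2: load  L3  ⟶  IISS  (L3)  txn=BusRd+Flush  M[L3]=21
step 4: P3: store L3 := 25  ⟶  IIIM  (L3)  txn=BusUpgr  M[L3]=21
step 5: P3: load  L3  ⟶  IIIM  (L3)  txn=∅  M[L3]=21
step 6: P0: store L3 := 37  ⟶  MIII  (L3)  txn=BusRdX+Flush  M[L3]=25
step 7: P1: store L3 := 25  ⟶  IMII  (L3)  txn=BusRdX+Flush  M[L3]=37
step 8: P2: load  L3  ⟶  ISSI  (L3)  txn=BusRd+Flush  M[L3]=25
step 9: P0: load  L1  ⟶  EIII  (L1)  txn=BusRd  M[L1]=30
step 10: P1: store L3 := 16  ⟶  IMII  (L3)  txn=BusUpgr  M[L3]=25
step 11: P1: store L2 := 41  ⟶  IMII  (L2)  txn=BusRdX  M[L2]=30
step 12: P2: store L2 := 76  ⟶  IIMI  (L2)  txn=BusRdX+Flush  M[L2]=41
step 13: P1: store L3 := 59  ⟶  IMII  (L3)  txn=∅  M[L3]=25
step 14: P2: load  L3  ⟶  ISSI  (L3)  txn=BusRd+Flush  M[L3]=59
step 15: P2: load  L3  ⟶  ISSI  (L3)  txn=∅  M[L3]=59
step 16: P3: store L3 := 94  ⟶  IIIM  (L3)  txn=BusRdX  M[L3]=59
step 17: P3: load  L3  ⟶  IIIM  (L3)  txn=∅  M[L3]=59
step 18: P0: store L3 := 17  ⟶  MIII  (L3)  txn=BusRdX+Flush  M[L3]=94
step 19: P2: load  L3  ⟶  SISI  (L3)  txn=BusRd+Flush  M[L3]=17
step 20: P3: store L3 := 39  ⟶  IIIM  (L3)  txn=BusRdX  M[L3]=17
step 21: P2: load  L3  ⟶  IISS  (L3)  txn=BusRd+Flush  M[L3]=39
step 22: P1: load  L3  ⟶  ISSS  (L3)  txn=BusRd  M[L3]=39
step 23: P3: load  L3  ⟶  ISSS  (L3)  txn=∅  M[L3]=39
step 24: P2: store L3 := 6  ⟶  IIMI  (L3)  txn=BusUpgr  M[L3]=39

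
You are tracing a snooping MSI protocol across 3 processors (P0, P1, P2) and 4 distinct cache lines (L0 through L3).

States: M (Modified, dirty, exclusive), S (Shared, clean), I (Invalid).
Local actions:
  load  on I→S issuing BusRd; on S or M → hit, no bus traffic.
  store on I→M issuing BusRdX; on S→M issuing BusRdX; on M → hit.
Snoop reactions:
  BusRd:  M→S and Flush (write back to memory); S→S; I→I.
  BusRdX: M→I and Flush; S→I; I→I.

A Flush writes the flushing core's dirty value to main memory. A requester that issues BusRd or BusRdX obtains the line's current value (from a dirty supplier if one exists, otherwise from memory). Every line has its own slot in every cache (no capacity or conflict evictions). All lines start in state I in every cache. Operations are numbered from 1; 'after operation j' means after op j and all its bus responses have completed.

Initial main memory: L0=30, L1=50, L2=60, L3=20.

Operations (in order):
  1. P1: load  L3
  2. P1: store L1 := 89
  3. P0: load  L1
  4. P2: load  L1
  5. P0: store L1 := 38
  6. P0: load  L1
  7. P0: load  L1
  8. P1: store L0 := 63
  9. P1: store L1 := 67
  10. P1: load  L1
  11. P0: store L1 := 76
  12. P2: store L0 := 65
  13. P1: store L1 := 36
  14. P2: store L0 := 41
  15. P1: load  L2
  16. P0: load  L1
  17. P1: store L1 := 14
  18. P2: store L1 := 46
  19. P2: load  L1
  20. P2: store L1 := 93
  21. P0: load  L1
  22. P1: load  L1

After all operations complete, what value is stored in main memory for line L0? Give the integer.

memory[L0] = 63

1. P1: load  L3  bus=[BusRd]  L3: P0=I P1=S P2=I  mem[L3]=20
2. P1: store L1 := 89  bus=[BusRdX]  L1: P0=I P1=M P2=I  mem[L1]=50
3. P0: load  L1  bus=[BusRd,Flush]  L1: P0=S P1=S P2=I  mem[L1]=89
4. P2: load  L1  bus=[BusRd]  L1: P0=S P1=S P2=S  mem[L1]=89
5. P0: store L1 := 38  bus=[BusRdX]  L1: P0=M P1=I P2=I  mem[L1]=89
6. P0: load  L1  bus=[-]  L1: P0=M P1=I P2=I  mem[L1]=89
7. P0: load  L1  bus=[-]  L1: P0=M P1=I P2=I  mem[L1]=89
8. P1: store L0 := 63  bus=[BusRdX]  L0: P0=I P1=M P2=I  mem[L0]=30
9. P1: store L1 := 67  bus=[BusRdX,Flush]  L1: P0=I P1=M P2=I  mem[L1]=38
10. P1: load  L1  bus=[-]  L1: P0=I P1=M P2=I  mem[L1]=38
11. P0: store L1 := 76  bus=[BusRdX,Flush]  L1: P0=M P1=I P2=I  mem[L1]=67
12. P2: store L0 := 65  bus=[BusRdX,Flush]  L0: P0=I P1=I P2=M  mem[L0]=63
13. P1: store L1 := 36  bus=[BusRdX,Flush]  L1: P0=I P1=M P2=I  mem[L1]=76
14. P2: store L0 := 41  bus=[-]  L0: P0=I P1=I P2=M  mem[L0]=63
15. P1: load  L2  bus=[BusRd]  L2: P0=I P1=S P2=I  mem[L2]=60
16. P0: load  L1  bus=[BusRd,Flush]  L1: P0=S P1=S P2=I  mem[L1]=36
17. P1: store L1 := 14  bus=[BusRdX]  L1: P0=I P1=M P2=I  mem[L1]=36
18. P2: store L1 := 46  bus=[BusRdX,Flush]  L1: P0=I P1=I P2=M  mem[L1]=14
19. P2: load  L1  bus=[-]  L1: P0=I P1=I P2=M  mem[L1]=14
20. P2: store L1 := 93  bus=[-]  L1: P0=I P1=I P2=M  mem[L1]=14
21. P0: load  L1  bus=[BusRd,Flush]  L1: P0=S P1=I P2=S  mem[L1]=93
22. P1: load  L1  bus=[BusRd]  L1: P0=S P1=S P2=S  mem[L1]=93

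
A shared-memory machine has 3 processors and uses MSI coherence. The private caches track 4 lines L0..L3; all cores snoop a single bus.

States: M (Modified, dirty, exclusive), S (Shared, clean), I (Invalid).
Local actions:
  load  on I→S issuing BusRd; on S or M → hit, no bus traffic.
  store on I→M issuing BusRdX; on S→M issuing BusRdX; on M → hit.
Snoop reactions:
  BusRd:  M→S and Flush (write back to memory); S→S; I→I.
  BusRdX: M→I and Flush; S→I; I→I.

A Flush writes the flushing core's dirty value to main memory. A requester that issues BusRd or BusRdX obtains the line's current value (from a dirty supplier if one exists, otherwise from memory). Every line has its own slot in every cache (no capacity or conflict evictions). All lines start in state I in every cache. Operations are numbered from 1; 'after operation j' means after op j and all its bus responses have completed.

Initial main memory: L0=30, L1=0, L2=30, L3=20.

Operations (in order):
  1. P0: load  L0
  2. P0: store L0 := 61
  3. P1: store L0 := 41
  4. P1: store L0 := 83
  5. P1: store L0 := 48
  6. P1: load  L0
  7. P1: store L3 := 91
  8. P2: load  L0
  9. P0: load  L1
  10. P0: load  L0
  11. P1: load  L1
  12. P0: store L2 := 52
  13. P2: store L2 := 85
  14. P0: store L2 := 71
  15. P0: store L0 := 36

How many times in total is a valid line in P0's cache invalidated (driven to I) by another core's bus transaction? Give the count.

invalidations = 2

1. P0: load  L0  bus=[BusRd]  L0: P0=S P1=I P2=I  mem[L0]=30
2. P0: store L0 := 61  bus=[BusRdX]  L0: P0=M P1=I P2=I  mem[L0]=30
3. P1: store L0 := 41  bus=[BusRdX,Flush]  L0: P0=I P1=M P2=I  mem[L0]=61
4. P1: store L0 := 83  bus=[-]  L0: P0=I P1=M P2=I  mem[L0]=61
5. P1: store L0 := 48  bus=[-]  L0: P0=I P1=M P2=I  mem[L0]=61
6. P1: load  L0  bus=[-]  L0: P0=I P1=M P2=I  mem[L0]=61
7. P1: store L3 := 91  bus=[BusRdX]  L3: P0=I P1=M P2=I  mem[L3]=20
8. P2: load  L0  bus=[BusRd,Flush]  L0: P0=I P1=S P2=S  mem[L0]=48
9. P0: load  L1  bus=[BusRd]  L1: P0=S P1=I P2=I  mem[L1]=0
10. P0: load  L0  bus=[BusRd]  L0: P0=S P1=S P2=S  mem[L0]=48
11. P1: load  L1  bus=[BusRd]  L1: P0=S P1=S P2=I  mem[L1]=0
12. P0: store L2 := 52  bus=[BusRdX]  L2: P0=M P1=I P2=I  mem[L2]=30
13. P2: store L2 := 85  bus=[BusRdX,Flush]  L2: P0=I P1=I P2=M  mem[L2]=52
14. P0: store L2 := 71  bus=[BusRdX,Flush]  L2: P0=M P1=I P2=I  mem[L2]=85
15. P0: store L0 := 36  bus=[BusRdX]  L0: P0=M P1=I P2=I  mem[L0]=48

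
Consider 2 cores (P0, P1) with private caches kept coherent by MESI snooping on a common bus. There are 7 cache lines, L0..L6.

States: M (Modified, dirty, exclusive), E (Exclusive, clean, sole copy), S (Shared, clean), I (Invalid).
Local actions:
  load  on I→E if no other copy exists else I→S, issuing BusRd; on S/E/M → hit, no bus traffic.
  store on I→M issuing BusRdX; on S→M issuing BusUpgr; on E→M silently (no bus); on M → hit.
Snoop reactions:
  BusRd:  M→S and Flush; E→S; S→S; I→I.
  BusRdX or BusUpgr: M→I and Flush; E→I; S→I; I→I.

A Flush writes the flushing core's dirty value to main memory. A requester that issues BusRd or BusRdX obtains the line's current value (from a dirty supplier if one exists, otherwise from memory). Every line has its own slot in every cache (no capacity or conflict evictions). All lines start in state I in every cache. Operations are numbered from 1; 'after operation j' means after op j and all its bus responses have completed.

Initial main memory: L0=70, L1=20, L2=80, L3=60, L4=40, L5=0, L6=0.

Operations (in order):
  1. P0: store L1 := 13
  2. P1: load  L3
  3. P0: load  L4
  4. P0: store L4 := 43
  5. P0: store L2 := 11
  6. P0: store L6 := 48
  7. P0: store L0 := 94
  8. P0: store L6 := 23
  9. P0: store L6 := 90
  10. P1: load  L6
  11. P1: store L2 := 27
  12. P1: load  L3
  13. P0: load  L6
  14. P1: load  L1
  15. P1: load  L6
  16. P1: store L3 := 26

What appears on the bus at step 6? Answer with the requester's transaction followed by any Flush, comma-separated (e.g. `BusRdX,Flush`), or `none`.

1. P0: store L1 := 13  bus=[BusRdX]  L1: P0=M P1=I  mem[L1]=20
2. P1: load  L3  bus=[BusRd]  L3: P0=I P1=E  mem[L3]=60
3. P0: load  L4  bus=[BusRd]  L4: P0=E P1=I  mem[L4]=40
4. P0: store L4 := 43  bus=[-]  L4: P0=M P1=I  mem[L4]=40
5. P0: store L2 := 11  bus=[BusRdX]  L2: P0=M P1=I  mem[L2]=80
6. P0: store L6 := 48  bus=[BusRdX]  L6: P0=M P1=I  mem[L6]=0
7. P0: store L0 := 94  bus=[BusRdX]  L0: P0=M P1=I  mem[L0]=70
8. P0: store L6 := 23  bus=[-]  L6: P0=M P1=I  mem[L6]=0
9. P0: store L6 := 90  bus=[-]  L6: P0=M P1=I  mem[L6]=0
10. P1: load  L6  bus=[BusRd,Flush]  L6: P0=S P1=S  mem[L6]=90
11. P1: store L2 := 27  bus=[BusRdX,Flush]  L2: P0=I P1=M  mem[L2]=11
12. P1: load  L3  bus=[-]  L3: P0=I P1=E  mem[L3]=60
13. P0: load  L6  bus=[-]  L6: P0=S P1=S  mem[L6]=90
14. P1: load  L1  bus=[BusRd,Flush]  L1: P0=S P1=S  mem[L1]=13
15. P1: load  L6  bus=[-]  L6: P0=S P1=S  mem[L6]=90
16. P1: store L3 := 26  bus=[-]  L3: P0=I P1=M  mem[L3]=60

bus = BusRdX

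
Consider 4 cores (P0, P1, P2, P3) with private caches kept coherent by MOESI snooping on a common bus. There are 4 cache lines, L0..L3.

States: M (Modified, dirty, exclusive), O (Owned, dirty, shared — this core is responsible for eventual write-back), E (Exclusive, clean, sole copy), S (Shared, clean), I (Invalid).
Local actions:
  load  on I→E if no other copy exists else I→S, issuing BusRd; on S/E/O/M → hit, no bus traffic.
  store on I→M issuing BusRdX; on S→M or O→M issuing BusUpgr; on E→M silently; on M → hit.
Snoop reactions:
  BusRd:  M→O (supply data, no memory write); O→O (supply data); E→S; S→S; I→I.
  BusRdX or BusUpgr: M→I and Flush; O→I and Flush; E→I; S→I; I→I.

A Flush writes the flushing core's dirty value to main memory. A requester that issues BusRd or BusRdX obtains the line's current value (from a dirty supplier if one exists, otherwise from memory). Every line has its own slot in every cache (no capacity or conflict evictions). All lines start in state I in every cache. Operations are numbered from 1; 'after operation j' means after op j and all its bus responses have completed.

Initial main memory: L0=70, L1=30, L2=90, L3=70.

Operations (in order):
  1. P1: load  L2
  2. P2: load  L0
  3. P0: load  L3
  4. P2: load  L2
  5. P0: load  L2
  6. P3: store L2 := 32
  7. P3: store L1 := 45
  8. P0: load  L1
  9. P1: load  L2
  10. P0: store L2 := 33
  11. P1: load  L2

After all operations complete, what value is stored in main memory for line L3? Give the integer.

[1] P1: load  L2 | P0:I, P1:E(90), P2:I, P3:I | bus: BusRd
[2] P2: load  L0 | P0:I, P1:I, P2:E(70), P3:I | bus: BusRd
[3] P0: load  L3 | P0:E(70), P1:I, P2:I, P3:I | bus: BusRd
[4] P2: load  L2 | P0:I, P1:S(90), P2:S(90), P3:I | bus: BusRd
[5] P0: load  L2 | P0:S(90), P1:S(90), P2:S(90), P3:I | bus: BusRd
[6] P3: store L2 := 32 | P0:I, P1:I, P2:I, P3:M(32) | bus: BusRdX
[7] P3: store L1 := 45 | P0:I, P1:I, P2:I, P3:M(45) | bus: BusRdX
[8] P0: load  L1 | P0:S(45), P1:I, P2:I, P3:O(45) | bus: BusRd
[9] P1: load  L2 | P0:I, P1:S(32), P2:I, P3:O(32) | bus: BusRd
[10] P0: store L2 := 33 | P0:M(33), P1:I, P2:I, P3:I | bus: BusRdX,Flush
[11] P1: load  L2 | P0:O(33), P1:S(33), P2:I, P3:I | bus: BusRd

memory[L3] = 70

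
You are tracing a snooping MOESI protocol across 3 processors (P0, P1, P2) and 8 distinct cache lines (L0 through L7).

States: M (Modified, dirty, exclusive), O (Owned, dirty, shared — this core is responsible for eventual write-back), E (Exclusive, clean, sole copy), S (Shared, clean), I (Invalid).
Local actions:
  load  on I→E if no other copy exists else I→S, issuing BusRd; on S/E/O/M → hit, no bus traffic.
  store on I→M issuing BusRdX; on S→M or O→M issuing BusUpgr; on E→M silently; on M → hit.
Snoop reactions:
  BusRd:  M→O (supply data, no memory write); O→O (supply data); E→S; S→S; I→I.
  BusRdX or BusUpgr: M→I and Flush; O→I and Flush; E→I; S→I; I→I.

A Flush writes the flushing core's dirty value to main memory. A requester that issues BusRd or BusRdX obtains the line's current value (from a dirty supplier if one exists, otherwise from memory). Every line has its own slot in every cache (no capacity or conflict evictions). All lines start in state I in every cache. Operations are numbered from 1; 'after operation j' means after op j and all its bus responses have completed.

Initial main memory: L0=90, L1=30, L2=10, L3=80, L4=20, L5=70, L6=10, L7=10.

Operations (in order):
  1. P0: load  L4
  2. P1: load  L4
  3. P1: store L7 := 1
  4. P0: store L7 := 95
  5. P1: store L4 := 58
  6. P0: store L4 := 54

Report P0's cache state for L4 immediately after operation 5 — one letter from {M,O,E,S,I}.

state = I

  op1 P0: load  L4 → E/I/I on L4; bus BusRd; mem=20
  op2 P1: load  L4 → S/S/I on L4; bus BusRd; mem=20
  op3 P1: store L7 := 1 → I/M/I on L7; bus BusRdX; mem=10
  op4 P0: store L7 := 95 → M/I/I on L7; bus BusRdX Flush; mem=1
  op5 P1: store L4 := 58 → I/M/I on L4; bus BusUpgr; mem=20
  op6 P0: store L4 := 54 → M/I/I on L4; bus BusRdX Flush; mem=58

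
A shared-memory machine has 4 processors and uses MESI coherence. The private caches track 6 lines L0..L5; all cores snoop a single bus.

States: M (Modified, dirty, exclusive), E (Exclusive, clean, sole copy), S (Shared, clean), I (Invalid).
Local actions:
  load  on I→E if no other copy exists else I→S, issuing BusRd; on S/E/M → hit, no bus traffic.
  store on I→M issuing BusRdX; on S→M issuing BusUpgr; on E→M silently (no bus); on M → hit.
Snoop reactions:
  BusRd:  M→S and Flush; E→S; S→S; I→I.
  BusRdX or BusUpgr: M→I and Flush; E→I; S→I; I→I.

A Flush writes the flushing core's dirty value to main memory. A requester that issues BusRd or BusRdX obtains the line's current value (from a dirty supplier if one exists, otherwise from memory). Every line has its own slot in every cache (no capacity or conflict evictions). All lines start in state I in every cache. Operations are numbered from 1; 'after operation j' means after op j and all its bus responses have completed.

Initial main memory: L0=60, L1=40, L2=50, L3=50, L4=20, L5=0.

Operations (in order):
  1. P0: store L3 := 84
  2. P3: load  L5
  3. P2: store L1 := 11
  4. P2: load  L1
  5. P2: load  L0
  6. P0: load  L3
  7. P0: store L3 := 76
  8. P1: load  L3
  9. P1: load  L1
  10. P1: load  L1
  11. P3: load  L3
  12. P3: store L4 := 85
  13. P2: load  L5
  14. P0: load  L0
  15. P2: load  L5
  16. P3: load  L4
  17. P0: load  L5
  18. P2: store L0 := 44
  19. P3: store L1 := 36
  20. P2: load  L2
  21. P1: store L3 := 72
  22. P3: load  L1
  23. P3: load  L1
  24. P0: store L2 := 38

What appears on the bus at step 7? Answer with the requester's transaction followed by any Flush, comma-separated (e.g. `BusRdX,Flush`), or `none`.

bus = none

[1] P0: store L3 := 84 | P0:M(84), P1:I, P2:I, P3:I | bus: BusRdX
[2] P3: load  L5 | P0:I, P1:I, P2:I, P3:E(0) | bus: BusRd
[3] P2: store L1 := 11 | P0:I, P1:I, P2:M(11), P3:I | bus: BusRdX
[4] P2: load  L1 | P0:I, P1:I, P2:M(11), P3:I | bus: none
[5] P2: load  L0 | P0:I, P1:I, P2:E(60), P3:I | bus: BusRd
[6] P0: load  L3 | P0:M(84), P1:I, P2:I, P3:I | bus: none
[7] P0: store L3 := 76 | P0:M(76), P1:I, P2:I, P3:I | bus: none
[8] P1: load  L3 | P0:S(76), P1:S(76), P2:I, P3:I | bus: BusRd,Flush
[9] P1: load  L1 | P0:I, P1:S(11), P2:S(11), P3:I | bus: BusRd,Flush
[10] P1: load  L1 | P0:I, P1:S(11), P2:S(11), P3:I | bus: none
[11] P3: load  L3 | P0:S(76), P1:S(76), P2:I, P3:S(76) | bus: BusRd
[12] P3: store L4 := 85 | P0:I, P1:I, P2:I, P3:M(85) | bus: BusRdX
[13] P2: load  L5 | P0:I, P1:I, P2:S(0), P3:S(0) | bus: BusRd
[14] P0: load  L0 | P0:S(60), P1:I, P2:S(60), P3:I | bus: BusRd
[15] P2: load  L5 | P0:I, P1:I, P2:S(0), P3:S(0) | bus: none
[16] P3: load  L4 | P0:I, P1:I, P2:I, P3:M(85) | bus: none
[17] P0: load  L5 | P0:S(0), P1:I, P2:S(0), P3:S(0) | bus: BusRd
[18] P2: store L0 := 44 | P0:I, P1:I, P2:M(44), P3:I | bus: BusUpgr
[19] P3: store L1 := 36 | P0:I, P1:I, P2:I, P3:M(36) | bus: BusRdX
[20] P2: load  L2 | P0:I, P1:I, P2:E(50), P3:I | bus: BusRd
[21] P1: store L3 := 72 | P0:I, P1:M(72), P2:I, P3:I | bus: BusUpgr
[22] P3: load  L1 | P0:I, P1:I, P2:I, P3:M(36) | bus: none
[23] P3: load  L1 | P0:I, P1:I, P2:I, P3:M(36) | bus: none
[24] P0: store L2 := 38 | P0:M(38), P1:I, P2:I, P3:I | bus: BusRdX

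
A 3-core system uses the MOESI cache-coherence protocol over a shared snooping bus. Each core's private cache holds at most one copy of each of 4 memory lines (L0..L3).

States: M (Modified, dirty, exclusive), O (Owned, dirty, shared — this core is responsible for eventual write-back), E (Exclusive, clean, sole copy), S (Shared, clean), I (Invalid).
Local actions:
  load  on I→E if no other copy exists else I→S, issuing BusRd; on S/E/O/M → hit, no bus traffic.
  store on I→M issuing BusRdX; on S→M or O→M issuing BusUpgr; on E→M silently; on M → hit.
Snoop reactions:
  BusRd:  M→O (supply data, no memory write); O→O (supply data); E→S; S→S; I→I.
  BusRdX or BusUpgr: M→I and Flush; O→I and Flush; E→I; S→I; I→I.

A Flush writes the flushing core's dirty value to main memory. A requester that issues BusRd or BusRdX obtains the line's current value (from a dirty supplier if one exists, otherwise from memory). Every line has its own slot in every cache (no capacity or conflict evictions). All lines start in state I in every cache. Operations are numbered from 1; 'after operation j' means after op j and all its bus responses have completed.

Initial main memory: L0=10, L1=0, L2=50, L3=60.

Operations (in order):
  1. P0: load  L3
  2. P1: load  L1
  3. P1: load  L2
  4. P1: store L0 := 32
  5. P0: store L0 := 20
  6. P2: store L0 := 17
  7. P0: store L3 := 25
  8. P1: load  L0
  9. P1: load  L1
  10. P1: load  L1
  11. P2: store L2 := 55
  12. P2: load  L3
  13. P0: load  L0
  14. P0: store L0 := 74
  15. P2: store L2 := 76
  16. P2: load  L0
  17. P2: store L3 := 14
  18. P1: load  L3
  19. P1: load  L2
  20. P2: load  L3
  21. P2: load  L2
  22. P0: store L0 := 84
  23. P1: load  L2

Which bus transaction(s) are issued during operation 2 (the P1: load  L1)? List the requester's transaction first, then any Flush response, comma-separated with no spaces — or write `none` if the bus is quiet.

step 1: P0: load  L3  ⟶  EII  (L3)  txn=BusRd  M[L3]=60
step 2: P1: load  L1  ⟶  IEI  (L1)  txn=BusRd  M[L1]=0
step 3: P1: load  L2  ⟶  IEI  (L2)  txn=BusRd  M[L2]=50
step 4: P1: store L0 := 32  ⟶  IMI  (L0)  txn=BusRdX  M[L0]=10
step 5: P0: store L0 := 20  ⟶  MII  (L0)  txn=BusRdX+Flush  M[L0]=32
step 6: P2: store L0 := 17  ⟶  IIM  (L0)  txn=BusRdX+Flush  M[L0]=20
step 7: P0: store L3 := 25  ⟶  MII  (L3)  txn=∅  M[L3]=60
step 8: P1: load  L0  ⟶  ISO  (L0)  txn=BusRd  M[L0]=20
step 9: P1: load  L1  ⟶  IEI  (L1)  txn=∅  M[L1]=0
step 10: P1: load  L1  ⟶  IEI  (L1)  txn=∅  M[L1]=0
step 11: P2: store L2 := 55  ⟶  IIM  (L2)  txn=BusRdX  M[L2]=50
step 12: P2: load  L3  ⟶  OIS  (L3)  txn=BusRd  M[L3]=60
step 13: P0: load  L0  ⟶  SSO  (L0)  txn=BusRd  M[L0]=20
step 14: P0: store L0 := 74  ⟶  MII  (L0)  txn=BusUpgr+Flush  M[L0]=17
step 15: P2: store L2 := 76  ⟶  IIM  (L2)  txn=∅  M[L2]=50
step 16: P2: load  L0  ⟶  OIS  (L0)  txn=BusRd  M[L0]=17
step 17: P2: store L3 := 14  ⟶  IIM  (L3)  txn=BusUpgr+Flush  M[L3]=25
step 18: P1: load  L3  ⟶  ISO  (L3)  txn=BusRd  M[L3]=25
step 19: P1: load  L2  ⟶  ISO  (L2)  txn=BusRd  M[L2]=50
step 20: P2: load  L3  ⟶  ISO  (L3)  txn=∅  M[L3]=25
step 21: P2: load  L2  ⟶  ISO  (L2)  txn=∅  M[L2]=50
step 22: P0: store L0 := 84  ⟶  MII  (L0)  txn=BusUpgr  M[L0]=17
step 23: P1: load  L2  ⟶  ISO  (L2)  txn=∅  M[L2]=50

bus = BusRd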